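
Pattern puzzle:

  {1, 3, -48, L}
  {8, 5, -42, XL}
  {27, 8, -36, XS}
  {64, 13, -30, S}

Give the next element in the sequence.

{125, 21, -24, M}

First entry: perfect cubes: 1³, 2³, 3³, …; 1, 8, 27, 64 → 125.
Second entry: each term is the sum of the two before it, so 3, 5, 8, 13 → 21.
Third entry: +6 each step; -48, -42, -36, -30 → -24.
Size: runs through clothing sizes XS→XL, so L, XL, XS, S → M.
So the next element is {125, 21, -24, M}.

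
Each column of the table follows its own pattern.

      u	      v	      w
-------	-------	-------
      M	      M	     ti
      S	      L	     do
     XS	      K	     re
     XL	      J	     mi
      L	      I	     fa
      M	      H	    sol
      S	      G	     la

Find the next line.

XS  F  ti

Column u goes M, S, XS, XL, L, M, S → XS (repeats M → S → XS → XL → L).
Column v: letters move back 1 place in the alphabet; M, L, K, J, I, H, G → F.
Column w: ti, do, re, mi, fa, sol, la → ti (runs through the solfège scale do→ti).
Combining the parts gives XS  F  ti.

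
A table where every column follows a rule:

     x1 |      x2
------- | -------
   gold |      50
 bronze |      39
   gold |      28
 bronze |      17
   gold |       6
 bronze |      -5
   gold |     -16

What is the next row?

bronze  -27

Column x1: alternates gold ↔ bronze, so gold, bronze, gold, bronze, gold, bronze, gold → bronze.
Column x2 — −11 each step: 50, 39, 28, 17, 6, -5, -16 → -27.
Combining the parts gives bronze  -27.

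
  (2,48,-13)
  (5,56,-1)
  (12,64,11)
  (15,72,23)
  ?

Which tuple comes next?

(22,80,35)

First slot goes 2, 5, 12, 15 → 22 (alternating steps +3, +7, +3, +7, …).
Second slot: +8 each step; 48, 56, 64, 72 → 80.
Third slot: +12 each step, so -13, -1, 11, 23 → 35.
So the next tuple is (22,80,35).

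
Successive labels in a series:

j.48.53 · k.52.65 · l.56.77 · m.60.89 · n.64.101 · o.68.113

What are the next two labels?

Letter — letters move forward 1 place in the alphabet: j, k, l, m, n, o → p → q.
Second component: +4 each step, so 48, 52, 56, 60, 64, 68 → 72 → 76.
For the third component, +12 each step: 53, 65, 77, 89, 101, 113 → 125 → 137.
So the next two labels are p.72.125 and q.76.137.

p.72.125, q.76.137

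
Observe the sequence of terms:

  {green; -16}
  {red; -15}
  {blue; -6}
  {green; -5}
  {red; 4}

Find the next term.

{blue; 5}

Colour: green, red, blue, green, red → blue (repeats green → red → blue).
Second component: -16, -15, -6, -5, 4 → 5 (alternating steps +1, +9, +1, +9, …).
Combining the parts gives {blue; 5}.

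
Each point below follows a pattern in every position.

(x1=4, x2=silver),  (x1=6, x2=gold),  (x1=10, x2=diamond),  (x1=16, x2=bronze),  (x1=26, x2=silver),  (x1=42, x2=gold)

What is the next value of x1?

X1 — each term is the sum of the two before it: 4, 6, 10, 16, 26, 42 → 68.

68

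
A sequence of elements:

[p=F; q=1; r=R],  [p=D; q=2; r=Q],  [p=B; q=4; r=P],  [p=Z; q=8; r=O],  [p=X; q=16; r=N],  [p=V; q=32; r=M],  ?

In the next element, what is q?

For the q, ×2 each step: 1, 2, 4, 8, 16, 32 → 64.

64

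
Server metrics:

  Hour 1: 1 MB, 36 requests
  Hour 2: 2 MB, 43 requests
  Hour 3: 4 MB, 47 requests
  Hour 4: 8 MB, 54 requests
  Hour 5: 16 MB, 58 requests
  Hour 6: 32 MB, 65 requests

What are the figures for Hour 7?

MB goes 1, 2, 4, 8, 16, 32 → 64 (×2 each step).
For the requests, alternating steps +7, +4, +7, +4, …: 36, 43, 47, 54, 58, 65 → 69.
Combining the parts gives 64 MB, 69 requests.

64 MB, 69 requests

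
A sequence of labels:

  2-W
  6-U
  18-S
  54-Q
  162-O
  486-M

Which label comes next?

1458-K

First component goes 2, 6, 18, 54, 162, 486 → 1458 (×3 each step).
Letter goes W, U, S, Q, O, M → K (letters move back 2 places in the alphabet).
So the next label is 1458-K.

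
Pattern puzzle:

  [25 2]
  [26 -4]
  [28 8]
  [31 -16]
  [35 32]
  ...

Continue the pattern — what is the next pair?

[40 -64]

First slot goes 25, 26, 28, 31, 35 → 40 (differences are 1, 2, 3, … (increasing by 1 each time)).
For the second slot, ×(-2) each step: 2, -4, 8, -16, 32 → -64.
Combining the parts gives [40 -64].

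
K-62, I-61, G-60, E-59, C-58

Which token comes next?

A-57

Letter: K, I, G, E, C → A (letters move back 2 places in the alphabet).
Second component: 62, 61, 60, 59, 58 → 57 (−1 each step).
Putting it together: A-57.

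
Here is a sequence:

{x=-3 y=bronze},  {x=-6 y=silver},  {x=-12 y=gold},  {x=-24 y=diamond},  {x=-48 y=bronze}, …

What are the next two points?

{x=-96 y=silver}, {x=-192 y=gold}

For the x, ×2 each step: -3, -6, -12, -24, -48 → -96 → -192.
Y: repeats bronze → silver → gold → diamond; bronze, silver, gold, diamond, bronze → silver → gold.
Putting the parts together: {x=-96 y=silver} and then {x=-192 y=gold}.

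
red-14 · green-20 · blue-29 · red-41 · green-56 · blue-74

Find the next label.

red-95

Colour goes red, green, blue, red, green, blue → red (repeats red → green → blue).
For the second component, differences are 6, 9, 12, … (increasing by 3 each time): 14, 20, 29, 41, 56, 74 → 95.
Putting it together: red-95.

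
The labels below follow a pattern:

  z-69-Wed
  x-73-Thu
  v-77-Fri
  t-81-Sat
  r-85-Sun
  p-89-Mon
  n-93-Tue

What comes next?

l-97-Wed

Letter — letters move back 2 places in the alphabet: z, x, v, t, r, p, n → l.
Second component: +4 each step, so 69, 73, 77, 81, 85, 89, 93 → 97.
Day: runs through the weekdays Mon→Sun; Wed, Thu, Fri, Sat, Sun, Mon, Tue → Wed.
So the next label is l-97-Wed.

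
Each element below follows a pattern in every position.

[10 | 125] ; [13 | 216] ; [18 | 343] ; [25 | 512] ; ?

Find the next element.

[34 | 729]

First coordinate: differences are 3, 5, 7, … (increasing by 2 each time), so 10, 13, 18, 25 → 34.
For the second coordinate, perfect cubes: 5³, 6³, 7³, …: 125, 216, 343, 512 → 729.
Putting it together: [34 | 729].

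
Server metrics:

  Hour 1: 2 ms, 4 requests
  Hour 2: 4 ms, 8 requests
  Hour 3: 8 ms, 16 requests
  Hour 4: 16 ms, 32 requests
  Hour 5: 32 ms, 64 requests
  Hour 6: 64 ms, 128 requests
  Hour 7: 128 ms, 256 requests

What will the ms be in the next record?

256

For the ms, ×2 each step: 2, 4, 8, 16, 32, 64, 128 → 256.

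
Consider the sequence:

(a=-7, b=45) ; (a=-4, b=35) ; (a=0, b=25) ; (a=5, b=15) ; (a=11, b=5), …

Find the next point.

(a=18, b=-5)

A: differences are 3, 4, 5, … (increasing by 1 each time), so -7, -4, 0, 5, 11 → 18.
B goes 45, 35, 25, 15, 5 → -5 (−10 each step).
So the next point is (a=18, b=-5).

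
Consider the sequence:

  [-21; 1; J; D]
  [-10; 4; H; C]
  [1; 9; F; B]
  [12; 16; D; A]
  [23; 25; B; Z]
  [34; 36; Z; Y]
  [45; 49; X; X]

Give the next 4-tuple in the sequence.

[56; 64; V; W]

For the first value, +11 each step: -21, -10, 1, 12, 23, 34, 45 → 56.
Second value — perfect squares: 1², 2², 3², …: 1, 4, 9, 16, 25, 36, 49 → 64.
First letter: letters move back 2 places in the alphabet, wrapping A→Z, so J, H, F, D, B, Z, X → V.
Second letter goes D, C, B, A, Z, Y, X → W (letters move back 1 place in the alphabet, wrapping A→Z).
Putting it together: [56; 64; V; W].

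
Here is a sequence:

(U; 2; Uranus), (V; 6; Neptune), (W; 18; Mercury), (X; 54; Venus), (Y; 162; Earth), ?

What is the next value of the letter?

Z

For the letter, letters move forward 1 place in the alphabet: U, V, W, X, Y → Z.
Second coordinate — ×3 each step: 2, 6, 18, 54, 162 → 486.
Planet goes Uranus, Neptune, Mercury, Venus, Earth → Mars (runs through the planets Mercury→Neptune).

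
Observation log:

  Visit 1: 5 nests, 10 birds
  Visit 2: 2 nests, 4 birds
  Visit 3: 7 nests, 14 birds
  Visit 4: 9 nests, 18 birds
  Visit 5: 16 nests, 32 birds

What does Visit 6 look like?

Nests: each term is the sum of the two before it, so 5, 2, 7, 9, 16 → 25.
Birds — always 2 × the nests: 10, 4, 14, 18, 32 → 50.
Combining the parts gives 25 nests, 50 birds.

25 nests, 50 birds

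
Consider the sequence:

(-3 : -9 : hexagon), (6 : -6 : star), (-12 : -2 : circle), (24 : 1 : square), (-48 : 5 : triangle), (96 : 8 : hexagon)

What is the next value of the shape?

Shape goes hexagon, star, circle, square, triangle, hexagon → star (repeats hexagon → star → circle → square → triangle).

star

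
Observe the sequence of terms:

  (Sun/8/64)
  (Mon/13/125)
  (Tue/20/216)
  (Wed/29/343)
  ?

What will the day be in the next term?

Thu

Day: runs through the weekdays Mon→Sun; Sun, Mon, Tue, Wed → Thu.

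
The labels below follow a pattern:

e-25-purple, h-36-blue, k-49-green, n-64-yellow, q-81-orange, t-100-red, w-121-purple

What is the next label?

z-144-blue

For the letter, letters move forward 3 places in the alphabet: e, h, k, n, q, t, w → z.
Second component: perfect squares: 5², 6², 7², …; 25, 36, 49, 64, 81, 100, 121 → 144.
Colour goes purple, blue, green, yellow, orange, red, purple → blue (repeats purple → blue → green → yellow → orange → red).
Combining the parts gives z-144-blue.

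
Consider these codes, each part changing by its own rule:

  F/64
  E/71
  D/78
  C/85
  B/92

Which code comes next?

For the letter, letters move back 1 place in the alphabet: F, E, D, C, B → A.
Second component goes 64, 71, 78, 85, 92 → 99 (+7 each step).
Putting it together: A/99.

A/99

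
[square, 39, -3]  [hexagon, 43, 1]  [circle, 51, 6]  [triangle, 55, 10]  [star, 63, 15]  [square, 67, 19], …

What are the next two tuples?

[hexagon, 75, 24], [circle, 79, 28]

For the shape, repeats square → hexagon → circle → triangle → star: square, hexagon, circle, triangle, star, square → hexagon → circle.
Second part: alternating steps +4, +8, +4, +8, …, so 39, 43, 51, 55, 63, 67 → 75 → 79.
Third part: alternating steps +4, +5, +4, +5, …, so -3, 1, 6, 10, 15, 19 → 24 → 28.
So the next two tuples are [hexagon, 75, 24] and [circle, 79, 28].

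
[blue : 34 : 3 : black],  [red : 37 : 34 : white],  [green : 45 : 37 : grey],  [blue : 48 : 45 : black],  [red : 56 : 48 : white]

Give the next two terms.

[green : 59 : 56 : grey], [blue : 67 : 59 : black]

Colour: blue, red, green, blue, red → green → blue (repeats blue → red → green).
Second slot: 34, 37, 45, 48, 56 → 59 → 67 (alternating steps +3, +8, +3, +8, …).
Third slot: always the previous value of the second slot; 3, 34, 37, 45, 48 → 56 → 59.
Shade: repeats black → white → grey; black, white, grey, black, white → grey → black.
So the next two terms are [green : 59 : 56 : grey] and [blue : 67 : 59 : black].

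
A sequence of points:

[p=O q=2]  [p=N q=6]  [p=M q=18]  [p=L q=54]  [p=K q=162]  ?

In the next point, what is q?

486

Q: ×3 each step, so 2, 6, 18, 54, 162 → 486.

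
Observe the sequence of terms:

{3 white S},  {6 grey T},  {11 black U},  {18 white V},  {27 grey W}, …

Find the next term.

First coordinate: differences are 3, 5, 7, … (increasing by 2 each time), so 3, 6, 11, 18, 27 → 38.
Shade: repeats white → grey → black; white, grey, black, white, grey → black.
Letter: S, T, U, V, W → X (letters move forward 1 place in the alphabet).
So the next term is {38 black X}.

{38 black X}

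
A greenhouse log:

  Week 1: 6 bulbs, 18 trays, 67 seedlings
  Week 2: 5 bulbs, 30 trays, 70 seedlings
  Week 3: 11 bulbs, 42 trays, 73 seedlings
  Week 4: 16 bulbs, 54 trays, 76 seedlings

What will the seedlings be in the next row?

79

Seedlings: +3 each step, so 67, 70, 73, 76 → 79.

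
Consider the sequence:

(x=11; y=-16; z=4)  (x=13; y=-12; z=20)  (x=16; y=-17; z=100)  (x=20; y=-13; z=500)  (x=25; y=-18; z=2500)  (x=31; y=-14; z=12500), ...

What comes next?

X: differences are 2, 3, 4, … (increasing by 1 each time), so 11, 13, 16, 20, 25, 31 → 38.
Y: alternating steps +4, −5, +4, −5, …, so -16, -12, -17, -13, -18, -14 → -19.
Z: ×5 each step; 4, 20, 100, 500, 2500, 12500 → 62500.
Combining the parts gives (x=38; y=-19; z=62500).

(x=38; y=-19; z=62500)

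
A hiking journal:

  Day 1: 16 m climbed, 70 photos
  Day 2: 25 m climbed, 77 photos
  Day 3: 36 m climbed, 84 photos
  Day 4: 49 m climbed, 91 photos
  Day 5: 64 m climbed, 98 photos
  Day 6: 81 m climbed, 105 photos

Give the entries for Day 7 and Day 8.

For the m climbed, perfect squares: 4², 5², 6², …: 16, 25, 36, 49, 64, 81 → 100 → 121.
For the photos, +7 each step: 70, 77, 84, 91, 98, 105 → 112 → 119.
Putting the parts together: 100 m climbed, 112 photos and then 121 m climbed, 119 photos.

100 m climbed, 112 photos; 121 m climbed, 119 photos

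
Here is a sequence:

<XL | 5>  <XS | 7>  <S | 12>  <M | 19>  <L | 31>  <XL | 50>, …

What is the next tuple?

<XS | 81>

Size: XL, XS, S, M, L, XL → XS (repeats XL → XS → S → M → L).
Second component: each term is the sum of the two before it, so 5, 7, 12, 19, 31, 50 → 81.
So the next tuple is <XS | 81>.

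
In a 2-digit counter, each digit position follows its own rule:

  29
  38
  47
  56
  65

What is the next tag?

First digit goes 2, 3, 4, 5, 6 → 7 (+1 each step, mod 10).
Second digit goes 9, 8, 7, 6, 5 → 4 (−1 each step, mod 10).
Combining the parts gives 74.

74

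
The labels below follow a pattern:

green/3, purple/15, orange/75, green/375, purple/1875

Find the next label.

orange/9375

For the colour, repeats green → purple → orange: green, purple, orange, green, purple → orange.
Second component — ×5 each step: 3, 15, 75, 375, 1875 → 9375.
Putting it together: orange/9375.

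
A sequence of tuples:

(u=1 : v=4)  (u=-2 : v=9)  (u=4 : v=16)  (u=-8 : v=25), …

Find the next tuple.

(u=16 : v=36)

For the u, ×(-2) each step: 1, -2, 4, -8 → 16.
V goes 4, 9, 16, 25 → 36 (perfect squares: 2², 3², 4², …).
Combining the parts gives (u=16 : v=36).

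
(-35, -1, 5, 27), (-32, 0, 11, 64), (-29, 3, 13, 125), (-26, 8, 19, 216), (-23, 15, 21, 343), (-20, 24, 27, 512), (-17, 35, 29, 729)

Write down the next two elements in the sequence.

(-14, 48, 35, 1000), (-11, 63, 37, 1331)

First part: +3 each step, so -35, -32, -29, -26, -23, -20, -17 → -14 → -11.
Second part: differences are 1, 3, 5, … (increasing by 2 each time), so -1, 0, 3, 8, 15, 24, 35 → 48 → 63.
For the third part, alternating steps +6, +2, +6, +2, …: 5, 11, 13, 19, 21, 27, 29 → 35 → 37.
Fourth part: perfect cubes: 3³, 4³, 5³, …; 27, 64, 125, 216, 343, 512, 729 → 1000 → 1331.
Putting the parts together: (-14, 48, 35, 1000) and then (-11, 63, 37, 1331).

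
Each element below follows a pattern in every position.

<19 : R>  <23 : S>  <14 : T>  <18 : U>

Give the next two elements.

First value: alternating steps +4, −9, +4, −9, …; 19, 23, 14, 18 → 9 → 13.
For the letter, letters move forward 1 place in the alphabet: R, S, T, U → V → W.
Putting the parts together: <9 : V> and then <13 : W>.

<9 : V>, <13 : W>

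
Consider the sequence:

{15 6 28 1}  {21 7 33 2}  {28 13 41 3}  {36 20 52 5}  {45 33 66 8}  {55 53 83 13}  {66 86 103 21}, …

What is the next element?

{78 139 126 34}

First component: differences are 6, 7, 8, … (increasing by 1 each time), so 15, 21, 28, 36, 45, 55, 66 → 78.
For the second component, each term is the sum of the two before it: 6, 7, 13, 20, 33, 53, 86 → 139.
Third component goes 28, 33, 41, 52, 66, 83, 103 → 126 (differences are 5, 8, 11, … (increasing by 3 each time)).
Fourth component: each term is the sum of the two before it; 1, 2, 3, 5, 8, 13, 21 → 34.
Putting it together: {78 139 126 34}.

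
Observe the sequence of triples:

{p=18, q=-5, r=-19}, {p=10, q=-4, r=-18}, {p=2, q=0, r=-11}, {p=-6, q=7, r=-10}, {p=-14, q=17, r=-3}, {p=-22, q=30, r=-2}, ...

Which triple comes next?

{p=-30, q=46, r=5}

P: −8 each step, so 18, 10, 2, -6, -14, -22 → -30.
Q goes -5, -4, 0, 7, 17, 30 → 46 (differences are 1, 4, 7, … (increasing by 3 each time)).
For the r, alternating steps +1, +7, +1, +7, …: -19, -18, -11, -10, -3, -2 → 5.
Combining the parts gives {p=-30, q=46, r=5}.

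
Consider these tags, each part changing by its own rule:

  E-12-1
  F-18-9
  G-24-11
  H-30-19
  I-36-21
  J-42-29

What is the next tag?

Letter — letters move forward 1 place in the alphabet: E, F, G, H, I, J → K.
Second component: 12, 18, 24, 30, 36, 42 → 48 (+6 each step).
Third component — alternating steps +8, +2, +8, +2, …: 1, 9, 11, 19, 21, 29 → 31.
Putting it together: K-48-31.

K-48-31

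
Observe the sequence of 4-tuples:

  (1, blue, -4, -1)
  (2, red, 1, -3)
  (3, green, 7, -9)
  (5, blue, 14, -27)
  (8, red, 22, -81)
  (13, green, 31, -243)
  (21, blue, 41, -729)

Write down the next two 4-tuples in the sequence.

(34, red, 52, -2187), (55, green, 64, -6561)

First value goes 1, 2, 3, 5, 8, 13, 21 → 34 → 55 (each term is the sum of the two before it).
Colour: blue, red, green, blue, red, green, blue → red → green (repeats blue → red → green).
Third value: -4, 1, 7, 14, 22, 31, 41 → 52 → 64 (differences are 5, 6, 7, … (increasing by 1 each time)).
Fourth value goes -1, -3, -9, -27, -81, -243, -729 → -2187 → -6561 (×3 each step).
Putting the parts together: (34, red, 52, -2187) and then (55, green, 64, -6561).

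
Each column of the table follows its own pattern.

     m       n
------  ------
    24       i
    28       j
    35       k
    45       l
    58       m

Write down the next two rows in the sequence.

Column m: 24, 28, 35, 45, 58 → 74 → 93 (differences are 4, 7, 10, … (increasing by 3 each time)).
Column n — letters move forward 1 place in the alphabet: i, j, k, l, m → n → o.
Putting the parts together: 74  n and then 93  o.

74  n; 93  o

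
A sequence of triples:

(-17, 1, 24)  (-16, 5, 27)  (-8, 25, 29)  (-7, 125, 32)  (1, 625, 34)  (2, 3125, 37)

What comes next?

(10, 15625, 39)

First part: alternating steps +1, +8, +1, +8, …; -17, -16, -8, -7, 1, 2 → 10.
Second part: ×5 each step; 1, 5, 25, 125, 625, 3125 → 15625.
For the third part, alternating steps +3, +2, +3, +2, …: 24, 27, 29, 32, 34, 37 → 39.
Putting it together: (10, 15625, 39).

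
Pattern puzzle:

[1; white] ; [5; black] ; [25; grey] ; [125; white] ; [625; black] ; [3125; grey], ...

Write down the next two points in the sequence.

[15625; white], [78125; black]

First entry: ×5 each step, so 1, 5, 25, 125, 625, 3125 → 15625 → 78125.
Shade: repeats white → black → grey, so white, black, grey, white, black, grey → white → black.
Putting the parts together: [15625; white] and then [78125; black].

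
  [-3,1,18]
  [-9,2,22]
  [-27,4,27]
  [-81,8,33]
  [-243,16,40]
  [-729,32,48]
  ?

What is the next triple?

First part: ×3 each step; -3, -9, -27, -81, -243, -729 → -2187.
Second part goes 1, 2, 4, 8, 16, 32 → 64 (×2 each step).
Third part: differences are 4, 5, 6, … (increasing by 1 each time); 18, 22, 27, 33, 40, 48 → 57.
Combining the parts gives [-2187,64,57].

[-2187,64,57]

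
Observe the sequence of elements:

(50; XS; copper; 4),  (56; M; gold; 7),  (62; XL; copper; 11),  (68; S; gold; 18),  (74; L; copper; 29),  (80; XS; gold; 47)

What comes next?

First slot — +6 each step: 50, 56, 62, 68, 74, 80 → 86.
Size goes XS, M, XL, S, L, XS → M (repeats XS → M → XL → S → L).
For the metal, alternates copper ↔ gold: copper, gold, copper, gold, copper, gold → copper.
Fourth slot: each term is the sum of the two before it; 4, 7, 11, 18, 29, 47 → 76.
Combining the parts gives (86; M; copper; 76).

(86; M; copper; 76)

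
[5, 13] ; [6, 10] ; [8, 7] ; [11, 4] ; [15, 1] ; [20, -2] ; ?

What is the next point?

First component goes 5, 6, 8, 11, 15, 20 → 26 (differences are 1, 2, 3, … (increasing by 1 each time)).
Second component — −3 each step: 13, 10, 7, 4, 1, -2 → -5.
So the next point is [26, -5].

[26, -5]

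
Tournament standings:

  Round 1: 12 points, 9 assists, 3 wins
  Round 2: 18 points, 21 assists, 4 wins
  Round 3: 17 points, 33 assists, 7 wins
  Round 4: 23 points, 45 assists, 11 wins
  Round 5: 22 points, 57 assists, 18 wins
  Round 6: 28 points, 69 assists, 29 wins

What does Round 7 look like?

27 points, 81 assists, 47 wins

Points — alternating steps +6, −1, +6, −1, …: 12, 18, 17, 23, 22, 28 → 27.
Assists — +12 each step: 9, 21, 33, 45, 57, 69 → 81.
Wins: 3, 4, 7, 11, 18, 29 → 47 (each term is the sum of the two before it).
Combining the parts gives 27 points, 81 assists, 47 wins.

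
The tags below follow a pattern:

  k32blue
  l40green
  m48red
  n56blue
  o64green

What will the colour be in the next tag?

red

Colour: blue, green, red, blue, green → red (repeats blue → green → red).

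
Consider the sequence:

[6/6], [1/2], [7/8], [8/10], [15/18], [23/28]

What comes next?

First coordinate goes 6, 1, 7, 8, 15, 23 → 38 (each term is the sum of the two before it).
For the second coordinate, each term is the sum of the two before it: 6, 2, 8, 10, 18, 28 → 46.
So the next element is [38/46].

[38/46]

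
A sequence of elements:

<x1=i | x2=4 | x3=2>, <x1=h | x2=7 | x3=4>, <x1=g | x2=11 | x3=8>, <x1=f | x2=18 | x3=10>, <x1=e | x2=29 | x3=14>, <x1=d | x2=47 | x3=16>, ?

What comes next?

X1: i, h, g, f, e, d → c (letters move back 1 place in the alphabet).
X2 — each term is the sum of the two before it: 4, 7, 11, 18, 29, 47 → 76.
X3: alternating steps +2, +4, +2, +4, …; 2, 4, 8, 10, 14, 16 → 20.
Combining the parts gives <x1=c | x2=76 | x3=20>.

<x1=c | x2=76 | x3=20>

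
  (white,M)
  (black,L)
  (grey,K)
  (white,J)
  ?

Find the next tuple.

(black,I)

Shade: repeats white → black → grey; white, black, grey, white → black.
Letter: letters move back 1 place in the alphabet, so M, L, K, J → I.
Combining the parts gives (black,I).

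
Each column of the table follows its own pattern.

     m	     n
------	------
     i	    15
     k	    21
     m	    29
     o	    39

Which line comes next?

Column m: i, k, m, o → q (letters move forward 2 places in the alphabet).
Column n goes 15, 21, 29, 39 → 51 (differences are 6, 8, 10, … (increasing by 2 each time)).
So the next line is q  51.

q  51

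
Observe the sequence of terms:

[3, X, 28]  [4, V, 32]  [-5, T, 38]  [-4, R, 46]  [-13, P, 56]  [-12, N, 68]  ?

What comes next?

First coordinate — alternating steps +1, −9, +1, −9, …: 3, 4, -5, -4, -13, -12 → -21.
Letter: X, V, T, R, P, N → L (letters move back 2 places in the alphabet).
Third coordinate: differences are 4, 6, 8, … (increasing by 2 each time); 28, 32, 38, 46, 56, 68 → 82.
So the next term is [-21, L, 82].

[-21, L, 82]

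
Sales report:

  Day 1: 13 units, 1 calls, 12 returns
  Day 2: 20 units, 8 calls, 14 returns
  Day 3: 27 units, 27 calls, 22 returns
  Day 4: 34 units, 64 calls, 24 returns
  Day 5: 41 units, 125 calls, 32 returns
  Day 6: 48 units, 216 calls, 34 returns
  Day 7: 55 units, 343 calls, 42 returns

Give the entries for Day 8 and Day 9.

62 units, 512 calls, 44 returns; 69 units, 729 calls, 52 returns

Units: +7 each step, so 13, 20, 27, 34, 41, 48, 55 → 62 → 69.
For the calls, perfect cubes: 1³, 2³, 3³, …: 1, 8, 27, 64, 125, 216, 343 → 512 → 729.
Returns — alternating steps +2, +8, +2, +8, …: 12, 14, 22, 24, 32, 34, 42 → 44 → 52.
Putting the parts together: 62 units, 512 calls, 44 returns and then 69 units, 729 calls, 52 returns.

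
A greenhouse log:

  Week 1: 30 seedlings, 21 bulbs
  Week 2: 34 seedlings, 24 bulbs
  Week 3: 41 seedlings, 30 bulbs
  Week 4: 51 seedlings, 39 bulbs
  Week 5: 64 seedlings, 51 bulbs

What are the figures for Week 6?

80 seedlings, 66 bulbs

Seedlings: 30, 34, 41, 51, 64 → 80 (differences are 4, 7, 10, … (increasing by 3 each time)).
Bulbs: differences are 3, 6, 9, … (increasing by 3 each time); 21, 24, 30, 39, 51 → 66.
So the next record is 80 seedlings, 66 bulbs.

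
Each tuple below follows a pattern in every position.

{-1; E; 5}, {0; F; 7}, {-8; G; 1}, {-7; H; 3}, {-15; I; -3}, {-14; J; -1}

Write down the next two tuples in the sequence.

{-22; K; -7}, {-21; L; -5}

First part: -1, 0, -8, -7, -15, -14 → -22 → -21 (alternating steps +1, −8, +1, −8, …).
Letter goes E, F, G, H, I, J → K → L (letters move forward 1 place in the alphabet).
Third part: 5, 7, 1, 3, -3, -1 → -7 → -5 (alternating steps +2, −6, +2, −6, …).
Putting the parts together: {-22; K; -7} and then {-21; L; -5}.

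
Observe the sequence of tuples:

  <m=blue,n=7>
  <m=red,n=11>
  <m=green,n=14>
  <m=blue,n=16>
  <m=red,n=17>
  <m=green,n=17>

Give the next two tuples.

<m=blue,n=16>, <m=red,n=14>

M: repeats blue → red → green; blue, red, green, blue, red, green → blue → red.
N goes 7, 11, 14, 16, 17, 17 → 16 → 14 (differences are 4, 3, 2, … (decreasing by 1 each time)).
So the next two tuples are <m=blue,n=16> and <m=red,n=14>.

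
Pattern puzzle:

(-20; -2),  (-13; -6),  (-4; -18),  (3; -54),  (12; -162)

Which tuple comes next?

(19; -486)

First slot — alternating steps +7, +9, +7, +9, …: -20, -13, -4, 3, 12 → 19.
Second slot: ×3 each step, so -2, -6, -18, -54, -162 → -486.
So the next tuple is (19; -486).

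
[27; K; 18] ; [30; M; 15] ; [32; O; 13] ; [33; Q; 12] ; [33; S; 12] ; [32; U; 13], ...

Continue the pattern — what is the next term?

First part goes 27, 30, 32, 33, 33, 32 → 30 (differences are 3, 2, 1, … (decreasing by 1 each time)).
For the letter, letters move forward 2 places in the alphabet: K, M, O, Q, S, U → W.
Third part — together with the first part always sums to 45: 18, 15, 13, 12, 12, 13 → 15.
So the next term is [30; W; 15].

[30; W; 15]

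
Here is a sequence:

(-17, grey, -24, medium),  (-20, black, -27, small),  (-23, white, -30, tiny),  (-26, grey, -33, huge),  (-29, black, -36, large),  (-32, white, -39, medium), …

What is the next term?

First entry: -17, -20, -23, -26, -29, -32 → -35 (−3 each step).
Shade — repeats grey → black → white: grey, black, white, grey, black, white → grey.
Third entry — always 7 less than the first entry: -24, -27, -30, -33, -36, -39 → -42.
Size goes medium, small, tiny, huge, large, medium → small (repeats medium → small → tiny → huge → large).
So the next term is (-35, grey, -42, small).

(-35, grey, -42, small)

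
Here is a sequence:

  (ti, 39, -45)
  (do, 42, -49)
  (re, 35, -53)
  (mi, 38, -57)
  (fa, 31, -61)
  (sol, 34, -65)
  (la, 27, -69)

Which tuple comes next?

Note: runs through the solfège scale do→ti, so ti, do, re, mi, fa, sol, la → ti.
Second value goes 39, 42, 35, 38, 31, 34, 27 → 30 (alternating steps +3, −7, +3, −7, …).
Third value — −4 each step: -45, -49, -53, -57, -61, -65, -69 → -73.
Combining the parts gives (ti, 30, -73).

(ti, 30, -73)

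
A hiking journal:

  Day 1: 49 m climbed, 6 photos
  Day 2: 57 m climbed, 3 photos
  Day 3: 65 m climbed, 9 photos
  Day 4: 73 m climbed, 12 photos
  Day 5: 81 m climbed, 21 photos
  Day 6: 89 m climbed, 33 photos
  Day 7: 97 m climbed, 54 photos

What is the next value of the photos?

87

For the photos, each term is the sum of the two before it: 6, 3, 9, 12, 21, 33, 54 → 87.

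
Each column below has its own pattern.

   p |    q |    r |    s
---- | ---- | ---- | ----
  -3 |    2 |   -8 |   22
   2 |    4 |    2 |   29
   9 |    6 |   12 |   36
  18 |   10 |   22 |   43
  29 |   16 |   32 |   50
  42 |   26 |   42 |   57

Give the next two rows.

Column p: differences are 5, 7, 9, … (increasing by 2 each time), so -3, 2, 9, 18, 29, 42 → 57 → 74.
Column q: each term is the sum of the two before it; 2, 4, 6, 10, 16, 26 → 42 → 68.
Column r: -8, 2, 12, 22, 32, 42 → 52 → 62 (+10 each step).
Column s: +7 each step, so 22, 29, 36, 43, 50, 57 → 64 → 71.
Putting the parts together: 57  42  52  64 and then 74  68  62  71.

57  42  52  64; 74  68  62  71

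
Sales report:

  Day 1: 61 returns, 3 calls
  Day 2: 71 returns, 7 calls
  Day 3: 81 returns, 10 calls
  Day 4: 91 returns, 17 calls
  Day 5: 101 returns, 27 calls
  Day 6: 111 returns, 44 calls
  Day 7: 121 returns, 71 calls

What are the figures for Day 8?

For the returns, +10 each step: 61, 71, 81, 91, 101, 111, 121 → 131.
For the calls, each term is the sum of the two before it: 3, 7, 10, 17, 27, 44, 71 → 115.
Combining the parts gives 131 returns, 115 calls.

131 returns, 115 calls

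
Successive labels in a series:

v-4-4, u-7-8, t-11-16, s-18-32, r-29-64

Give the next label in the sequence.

q-47-128

Letter goes v, u, t, s, r → q (letters move back 1 place in the alphabet).
Second component goes 4, 7, 11, 18, 29 → 47 (each term is the sum of the two before it).
Third component: ×2 each step; 4, 8, 16, 32, 64 → 128.
Combining the parts gives q-47-128.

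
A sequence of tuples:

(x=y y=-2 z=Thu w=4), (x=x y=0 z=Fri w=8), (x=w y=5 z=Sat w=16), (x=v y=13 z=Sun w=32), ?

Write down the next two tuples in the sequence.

X: letters move back 1 place in the alphabet; y, x, w, v → u → t.
Y goes -2, 0, 5, 13 → 24 → 38 (differences are 2, 5, 8, … (increasing by 3 each time)).
Z goes Thu, Fri, Sat, Sun → Mon → Tue (runs through the weekdays Mon→Sun).
For the w, ×2 each step: 4, 8, 16, 32 → 64 → 128.
So the next two tuples are (x=u y=24 z=Mon w=64) and (x=t y=38 z=Tue w=128).

(x=u y=24 z=Mon w=64), (x=t y=38 z=Tue w=128)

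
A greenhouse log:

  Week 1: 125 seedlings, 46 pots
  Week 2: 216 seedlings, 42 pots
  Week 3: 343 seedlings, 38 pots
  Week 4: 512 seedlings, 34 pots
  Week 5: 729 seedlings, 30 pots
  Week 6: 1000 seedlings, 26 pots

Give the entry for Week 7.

1331 seedlings, 22 pots

Seedlings: perfect cubes: 5³, 6³, 7³, …, so 125, 216, 343, 512, 729, 1000 → 1331.
For the pots, −4 each step: 46, 42, 38, 34, 30, 26 → 22.
Putting it together: 1331 seedlings, 22 pots.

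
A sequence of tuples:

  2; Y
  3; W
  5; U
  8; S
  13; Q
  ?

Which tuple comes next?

21; O

First part goes 2, 3, 5, 8, 13 → 21 (each term is the sum of the two before it).
Letter: Y, W, U, S, Q → O (letters move back 2 places in the alphabet).
So the next tuple is 21; O.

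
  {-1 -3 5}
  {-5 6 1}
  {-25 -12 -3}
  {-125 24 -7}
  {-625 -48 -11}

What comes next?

{-3125 96 -15}

First component goes -1, -5, -25, -125, -625 → -3125 (×5 each step).
For the second component, ×(-2) each step: -3, 6, -12, 24, -48 → 96.
Third component: −4 each step; 5, 1, -3, -7, -11 → -15.
So the next tuple is {-3125 96 -15}.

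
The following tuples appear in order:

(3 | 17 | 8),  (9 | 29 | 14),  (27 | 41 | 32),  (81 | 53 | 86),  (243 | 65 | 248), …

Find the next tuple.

First coordinate: 3, 9, 27, 81, 243 → 729 (×3 each step).
Second coordinate: +12 each step; 17, 29, 41, 53, 65 → 77.
Third coordinate — always 5 more than the first coordinate: 8, 14, 32, 86, 248 → 734.
So the next tuple is (729 | 77 | 734).

(729 | 77 | 734)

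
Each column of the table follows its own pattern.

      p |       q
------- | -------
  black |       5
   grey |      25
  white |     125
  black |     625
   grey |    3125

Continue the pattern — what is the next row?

Column p — repeats black → grey → white: black, grey, white, black, grey → white.
Column q goes 5, 25, 125, 625, 3125 → 15625 (×5 each step).
So the next row is white  15625.

white  15625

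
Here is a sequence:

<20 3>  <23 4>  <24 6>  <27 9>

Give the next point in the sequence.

<28 13>

First component: 20, 23, 24, 27 → 28 (alternating steps +3, +1, +3, +1, …).
Second component — differences are 1, 2, 3, … (increasing by 1 each time): 3, 4, 6, 9 → 13.
Putting it together: <28 13>.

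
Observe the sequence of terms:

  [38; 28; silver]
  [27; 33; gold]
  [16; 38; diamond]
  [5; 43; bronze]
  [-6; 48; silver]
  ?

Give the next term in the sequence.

[-17; 53; gold]

First slot goes 38, 27, 16, 5, -6 → -17 (−11 each step).
Second slot: +5 each step, so 28, 33, 38, 43, 48 → 53.
Rank: repeats silver → gold → diamond → bronze; silver, gold, diamond, bronze, silver → gold.
Combining the parts gives [-17; 53; gold].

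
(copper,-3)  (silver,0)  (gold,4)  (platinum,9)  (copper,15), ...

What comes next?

Metal goes copper, silver, gold, platinum, copper → silver (repeats copper → silver → gold → platinum).
For the second part, differences are 3, 4, 5, … (increasing by 1 each time): -3, 0, 4, 9, 15 → 22.
Putting it together: (silver,22).

(silver,22)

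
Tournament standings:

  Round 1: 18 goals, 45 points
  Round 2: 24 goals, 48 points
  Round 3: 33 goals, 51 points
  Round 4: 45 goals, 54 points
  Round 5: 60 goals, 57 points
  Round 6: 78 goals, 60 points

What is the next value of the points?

For the points, +3 each step: 45, 48, 51, 54, 57, 60 → 63.

63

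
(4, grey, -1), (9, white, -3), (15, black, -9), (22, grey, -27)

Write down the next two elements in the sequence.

(30, white, -81), (39, black, -243)

For the first part, differences are 5, 6, 7, … (increasing by 1 each time): 4, 9, 15, 22 → 30 → 39.
Shade — repeats grey → white → black: grey, white, black, grey → white → black.
For the third part, ×3 each step: -1, -3, -9, -27 → -81 → -243.
Putting the parts together: (30, white, -81) and then (39, black, -243).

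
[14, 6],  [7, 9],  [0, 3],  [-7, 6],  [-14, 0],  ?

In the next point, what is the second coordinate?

3

Second coordinate: alternating steps +3, −6, +3, −6, …, so 6, 9, 3, 6, 0 → 3.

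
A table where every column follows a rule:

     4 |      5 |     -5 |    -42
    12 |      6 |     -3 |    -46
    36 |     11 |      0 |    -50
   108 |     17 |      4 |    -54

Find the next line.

First component: ×3 each step, so 4, 12, 36, 108 → 324.
Second component: 5, 6, 11, 17 → 28 (each term is the sum of the two before it).
For the third component, differences are 2, 3, 4, … (increasing by 1 each time): -5, -3, 0, 4 → 9.
Fourth component: -42, -46, -50, -54 → -58 (−4 each step).
So the next line is 324  28  9  -58.

324  28  9  -58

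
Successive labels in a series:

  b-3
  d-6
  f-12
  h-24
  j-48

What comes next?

l-96

Letter goes b, d, f, h, j → l (letters move forward 2 places in the alphabet).
Second component — ×2 each step: 3, 6, 12, 24, 48 → 96.
Combining the parts gives l-96.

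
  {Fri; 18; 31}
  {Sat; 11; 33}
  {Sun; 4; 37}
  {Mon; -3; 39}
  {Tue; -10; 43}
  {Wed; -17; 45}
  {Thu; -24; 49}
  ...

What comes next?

Day: Fri, Sat, Sun, Mon, Tue, Wed, Thu → Fri (runs through the weekdays Mon→Sun).
For the second value, −7 each step: 18, 11, 4, -3, -10, -17, -24 → -31.
Third value goes 31, 33, 37, 39, 43, 45, 49 → 51 (alternating steps +2, +4, +2, +4, …).
So the next tuple is {Fri; -31; 51}.

{Fri; -31; 51}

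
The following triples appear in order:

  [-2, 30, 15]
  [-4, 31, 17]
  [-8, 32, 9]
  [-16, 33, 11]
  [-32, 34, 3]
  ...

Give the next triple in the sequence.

[-64, 35, 5]

First value: ×2 each step; -2, -4, -8, -16, -32 → -64.
Second value — +1 each step: 30, 31, 32, 33, 34 → 35.
Third value: alternating steps +2, −8, +2, −8, …, so 15, 17, 9, 11, 3 → 5.
So the next triple is [-64, 35, 5].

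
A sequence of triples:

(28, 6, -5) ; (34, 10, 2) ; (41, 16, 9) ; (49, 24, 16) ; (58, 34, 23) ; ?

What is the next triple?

First component: differences are 6, 7, 8, … (increasing by 1 each time), so 28, 34, 41, 49, 58 → 68.
Second component: differences are 4, 6, 8, … (increasing by 2 each time); 6, 10, 16, 24, 34 → 46.
Third component goes -5, 2, 9, 16, 23 → 30 (+7 each step).
Putting it together: (68, 46, 30).

(68, 46, 30)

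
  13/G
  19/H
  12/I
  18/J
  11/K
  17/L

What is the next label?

First component goes 13, 19, 12, 18, 11, 17 → 10 (alternating steps +6, −7, +6, −7, …).
Letter: letters move forward 1 place in the alphabet, so G, H, I, J, K, L → M.
Putting it together: 10/M.

10/M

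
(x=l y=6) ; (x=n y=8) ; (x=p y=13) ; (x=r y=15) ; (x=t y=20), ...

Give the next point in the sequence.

X goes l, n, p, r, t → v (letters move forward 2 places in the alphabet).
Y: 6, 8, 13, 15, 20 → 22 (alternating steps +2, +5, +2, +5, …).
Putting it together: (x=v y=22).

(x=v y=22)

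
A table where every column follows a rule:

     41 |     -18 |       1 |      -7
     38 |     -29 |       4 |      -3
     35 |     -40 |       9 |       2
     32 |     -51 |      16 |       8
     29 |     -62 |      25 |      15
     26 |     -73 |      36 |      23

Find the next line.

23  -84  49  32

First component: −3 each step; 41, 38, 35, 32, 29, 26 → 23.
For the second component, −11 each step: -18, -29, -40, -51, -62, -73 → -84.
Third component: perfect squares: 1², 2², 3², …, so 1, 4, 9, 16, 25, 36 → 49.
Fourth component: differences are 4, 5, 6, … (increasing by 1 each time), so -7, -3, 2, 8, 15, 23 → 32.
Putting it together: 23  -84  49  32.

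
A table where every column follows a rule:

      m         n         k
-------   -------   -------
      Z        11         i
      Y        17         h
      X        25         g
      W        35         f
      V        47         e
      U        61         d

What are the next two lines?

T  77  c; S  95  b

Column m: letters move back 1 place in the alphabet; Z, Y, X, W, V, U → T → S.
Column n: 11, 17, 25, 35, 47, 61 → 77 → 95 (differences are 6, 8, 10, … (increasing by 2 each time)).
For the column k, letters move back 1 place in the alphabet: i, h, g, f, e, d → c → b.
So the next two lines are T  77  c and S  95  b.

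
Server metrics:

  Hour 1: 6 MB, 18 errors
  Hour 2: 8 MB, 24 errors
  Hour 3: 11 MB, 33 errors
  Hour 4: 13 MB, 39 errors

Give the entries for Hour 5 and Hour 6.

MB — alternating steps +2, +3, +2, +3, …: 6, 8, 11, 13 → 16 → 18.
Errors — always 3 × the MB: 18, 24, 33, 39 → 48 → 54.
Putting the parts together: 16 MB, 48 errors and then 18 MB, 54 errors.

16 MB, 48 errors; 18 MB, 54 errors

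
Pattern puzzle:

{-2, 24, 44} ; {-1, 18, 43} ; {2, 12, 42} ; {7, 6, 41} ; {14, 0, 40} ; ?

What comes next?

{23, -6, 39}

First slot — differences are 1, 3, 5, … (increasing by 2 each time): -2, -1, 2, 7, 14 → 23.
Second slot: 24, 18, 12, 6, 0 → -6 (−6 each step).
For the third slot, −1 each step: 44, 43, 42, 41, 40 → 39.
So the next element is {23, -6, 39}.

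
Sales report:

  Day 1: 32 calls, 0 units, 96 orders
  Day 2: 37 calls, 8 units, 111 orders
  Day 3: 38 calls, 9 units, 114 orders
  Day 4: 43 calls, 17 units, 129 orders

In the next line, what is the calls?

Calls goes 32, 37, 38, 43 → 44 (alternating steps +5, +1, +5, +1, …).

44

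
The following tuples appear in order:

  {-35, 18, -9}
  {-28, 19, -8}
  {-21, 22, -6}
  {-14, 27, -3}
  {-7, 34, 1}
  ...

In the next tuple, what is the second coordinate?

Second coordinate: differences are 1, 3, 5, … (increasing by 2 each time); 18, 19, 22, 27, 34 → 43.

43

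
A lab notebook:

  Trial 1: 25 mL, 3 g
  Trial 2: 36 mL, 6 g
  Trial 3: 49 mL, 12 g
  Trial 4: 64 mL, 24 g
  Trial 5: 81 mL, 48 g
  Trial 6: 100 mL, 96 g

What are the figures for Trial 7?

ML: perfect squares: 5², 6², 7², …, so 25, 36, 49, 64, 81, 100 → 121.
G: 3, 6, 12, 24, 48, 96 → 192 (×2 each step).
Putting it together: 121 mL, 192 g.

121 mL, 192 g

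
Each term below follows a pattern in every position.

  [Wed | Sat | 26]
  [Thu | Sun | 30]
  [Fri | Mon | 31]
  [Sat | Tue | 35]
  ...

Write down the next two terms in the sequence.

[Sun | Wed | 36], [Mon | Thu | 40]

For the first day, runs through the weekdays Mon→Sun: Wed, Thu, Fri, Sat → Sun → Mon.
For the second day, runs through the weekdays Mon→Sun: Sat, Sun, Mon, Tue → Wed → Thu.
Third value: alternating steps +4, +1, +4, +1, …, so 26, 30, 31, 35 → 36 → 40.
Putting the parts together: [Sun | Wed | 36] and then [Mon | Thu | 40].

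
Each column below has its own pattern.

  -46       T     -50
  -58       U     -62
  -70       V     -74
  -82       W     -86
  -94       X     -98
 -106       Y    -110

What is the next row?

For the first component, −12 each step: -46, -58, -70, -82, -94, -106 → -118.
Letter: letters move forward 1 place in the alphabet; T, U, V, W, X, Y → Z.
Third component: always 4 less than the first component; -50, -62, -74, -86, -98, -110 → -122.
So the next row is -118  Z  -122.

-118  Z  -122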